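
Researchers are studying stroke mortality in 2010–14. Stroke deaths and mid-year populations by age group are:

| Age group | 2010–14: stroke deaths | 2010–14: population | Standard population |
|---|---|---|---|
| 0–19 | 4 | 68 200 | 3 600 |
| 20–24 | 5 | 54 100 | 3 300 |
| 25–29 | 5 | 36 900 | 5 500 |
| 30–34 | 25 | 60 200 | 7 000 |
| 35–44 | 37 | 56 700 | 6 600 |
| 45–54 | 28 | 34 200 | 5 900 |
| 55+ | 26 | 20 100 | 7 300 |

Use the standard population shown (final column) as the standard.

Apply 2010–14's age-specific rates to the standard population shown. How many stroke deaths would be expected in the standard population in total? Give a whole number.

23

Age-specific rates per 100 000 for 2010–14: 5.87, 9.24, 13.55, 41.53, 65.26, 81.87, 129.35.
Expected stroke deaths = Σ (standard pop × age-specific rate ÷ 100 000)
= 3 600×5.87/100 000 + 3 300×9.24/100 000 + 5 500×13.55/100 000 + 7 000×41.53/100 000 + 6 600×65.26/100 000 + 5 900×81.87/100 000 + 7 300×129.35/100 000
= 0.21 + 0.30 + 0.75 + 2.91 + 4.31 + 4.83 + 9.44 = 22.75.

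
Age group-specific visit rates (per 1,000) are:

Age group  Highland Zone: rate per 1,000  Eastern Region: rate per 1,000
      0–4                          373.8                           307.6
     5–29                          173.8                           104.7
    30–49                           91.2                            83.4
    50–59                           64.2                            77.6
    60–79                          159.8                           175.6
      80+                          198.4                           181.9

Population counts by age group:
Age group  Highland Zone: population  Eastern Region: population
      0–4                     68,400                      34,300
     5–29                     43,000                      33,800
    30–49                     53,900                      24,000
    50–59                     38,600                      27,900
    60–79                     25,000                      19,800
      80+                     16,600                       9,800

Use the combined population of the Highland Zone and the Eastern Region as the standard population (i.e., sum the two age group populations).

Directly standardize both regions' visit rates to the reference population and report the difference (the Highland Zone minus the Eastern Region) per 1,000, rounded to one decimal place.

29.2

Combined standard total = 395,100; weights = 0.2599, 0.1944, 0.1972, 0.1683, 0.1134, 0.0668.
The Highland Zone: 0.2599×373.8 + 0.1944×173.8 + 0.1972×91.2 + 0.1683×64.2 + 0.1134×159.8 + 0.0668×198.4 = 191.1103 per 1,000.
The Eastern Region: 0.2599×307.6 + 0.1944×104.7 + 0.1972×83.4 + 0.1683×77.6 + 0.1134×175.6 + 0.0668×181.9 = 161.8774 per 1,000.
Difference = 191.1103 − 161.8774 = 29.2329.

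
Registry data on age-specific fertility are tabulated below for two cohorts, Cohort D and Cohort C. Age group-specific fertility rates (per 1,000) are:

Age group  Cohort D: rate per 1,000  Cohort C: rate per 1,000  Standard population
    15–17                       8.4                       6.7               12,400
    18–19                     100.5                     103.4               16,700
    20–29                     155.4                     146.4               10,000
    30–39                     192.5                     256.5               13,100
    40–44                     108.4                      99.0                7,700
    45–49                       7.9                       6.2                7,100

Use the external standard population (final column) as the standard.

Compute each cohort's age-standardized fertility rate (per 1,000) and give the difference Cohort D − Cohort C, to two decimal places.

-10.32

Standard total = 67,000; weights = 0.1851, 0.2493, 0.1493, 0.1955, 0.1149, 0.1060.
Cohort D: 0.1851×8.4 + 0.2493×100.5 + 0.1493×155.4 + 0.1955×192.5 + 0.1149×108.4 + 0.1060×7.9 = 100.7318 per 1,000.
Cohort C: 0.1851×6.7 + 0.2493×103.4 + 0.1493×146.4 + 0.1955×256.5 + 0.1149×99.0 + 0.1060×6.2 = 111.0497 per 1,000.
Difference = 100.7318 − 111.0497 = -10.3179.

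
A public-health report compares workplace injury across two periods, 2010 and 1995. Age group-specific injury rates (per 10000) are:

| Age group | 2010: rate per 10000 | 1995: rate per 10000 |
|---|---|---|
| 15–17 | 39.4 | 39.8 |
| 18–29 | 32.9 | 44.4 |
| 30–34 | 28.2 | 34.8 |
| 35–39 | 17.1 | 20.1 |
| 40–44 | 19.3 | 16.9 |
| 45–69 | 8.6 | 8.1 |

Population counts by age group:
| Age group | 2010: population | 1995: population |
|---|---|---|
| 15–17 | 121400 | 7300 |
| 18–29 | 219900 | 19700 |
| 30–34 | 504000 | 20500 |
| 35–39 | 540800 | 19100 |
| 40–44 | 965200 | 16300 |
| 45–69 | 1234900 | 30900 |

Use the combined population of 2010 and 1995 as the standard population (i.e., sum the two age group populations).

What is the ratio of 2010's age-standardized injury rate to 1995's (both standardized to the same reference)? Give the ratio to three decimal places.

Combined standard total = 3700000; weights = 0.0348, 0.0648, 0.1418, 0.1513, 0.2653, 0.3421.
2010: 0.0348×39.4 + 0.0648×32.9 + 0.1418×28.2 + 0.1513×17.1 + 0.2653×19.3 + 0.3421×8.6 = 18.1480 per 10000.
1995: 0.0348×39.8 + 0.0648×44.4 + 0.1418×34.8 + 0.1513×20.1 + 0.2653×16.9 + 0.3421×8.1 = 19.4885 per 10000.
Ratio = 18.1480 ÷ 19.4885 = 0.93122.

0.931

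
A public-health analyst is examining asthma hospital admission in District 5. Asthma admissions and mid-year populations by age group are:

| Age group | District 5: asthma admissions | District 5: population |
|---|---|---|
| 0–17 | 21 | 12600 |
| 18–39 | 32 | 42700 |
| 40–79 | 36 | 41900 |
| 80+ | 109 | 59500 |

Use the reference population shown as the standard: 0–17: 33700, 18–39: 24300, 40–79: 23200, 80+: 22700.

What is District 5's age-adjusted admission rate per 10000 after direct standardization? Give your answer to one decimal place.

Age-specific rates per 10000 for District 5: 16.67, 7.49, 8.59, 18.32.
Standard total = 103900; weights = 0.3244, 0.2339, 0.2233, 0.2185.
Standardized rate: 0.3244×16.67 + 0.2339×7.49 + 0.2233×8.59 + 0.2185×18.32 = 13.0795 per 10000.

13.1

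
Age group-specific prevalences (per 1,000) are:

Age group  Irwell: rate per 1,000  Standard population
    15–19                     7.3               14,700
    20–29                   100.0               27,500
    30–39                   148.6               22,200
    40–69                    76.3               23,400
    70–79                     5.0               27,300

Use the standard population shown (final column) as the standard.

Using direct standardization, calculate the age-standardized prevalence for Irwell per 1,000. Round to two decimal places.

70.18

Standard total = 115,100; weights = 0.1277, 0.2389, 0.1929, 0.2033, 0.2372.
Standardized rate: 0.1277×7.3 + 0.2389×100.0 + 0.1929×148.6 + 0.2033×76.3 + 0.2372×5.0 = 70.1838 per 1,000.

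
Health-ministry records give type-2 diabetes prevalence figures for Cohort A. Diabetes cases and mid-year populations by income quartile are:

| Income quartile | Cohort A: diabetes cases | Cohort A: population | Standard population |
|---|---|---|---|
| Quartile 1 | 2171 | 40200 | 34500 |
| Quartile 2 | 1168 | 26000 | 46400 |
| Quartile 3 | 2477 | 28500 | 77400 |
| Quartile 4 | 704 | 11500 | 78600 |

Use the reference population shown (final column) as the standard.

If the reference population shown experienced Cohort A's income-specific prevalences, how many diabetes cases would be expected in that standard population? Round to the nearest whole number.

Income-specific rates per 1000 for Cohort A: 54.005, 44.923, 86.912, 61.217.
Expected diabetes cases = Σ (standard pop × income-specific rate ÷ 1000)
= 34500×54.005/1000 + 46400×44.923/1000 + 77400×86.912/1000 + 78600×61.217/1000
= 1863.17 + 2084.43 + 6727.01 + 4811.69 = 15486.30.

15486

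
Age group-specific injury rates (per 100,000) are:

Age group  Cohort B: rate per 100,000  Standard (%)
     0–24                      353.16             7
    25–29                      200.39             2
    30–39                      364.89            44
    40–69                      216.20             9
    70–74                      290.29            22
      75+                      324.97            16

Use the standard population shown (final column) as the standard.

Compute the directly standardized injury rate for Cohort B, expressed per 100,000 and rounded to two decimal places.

Standard weights: 0.07, 0.02, 0.44, 0.09, 0.22, 0.16.
Standardized rate: 0.0700×353.16 + 0.0200×200.39 + 0.4400×364.89 + 0.0900×216.20 + 0.2200×290.29 + 0.1600×324.97 = 324.5976 per 100,000.

324.60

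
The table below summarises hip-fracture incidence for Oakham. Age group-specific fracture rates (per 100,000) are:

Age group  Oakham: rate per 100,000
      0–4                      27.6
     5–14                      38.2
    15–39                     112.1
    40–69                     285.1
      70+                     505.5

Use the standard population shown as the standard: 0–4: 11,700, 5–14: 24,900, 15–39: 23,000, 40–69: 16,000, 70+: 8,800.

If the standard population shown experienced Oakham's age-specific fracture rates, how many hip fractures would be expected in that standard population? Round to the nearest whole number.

Expected hip fractures = Σ (standard pop × age-specific rate ÷ 100,000)
= 11,700×27.6/100,000 + 24,900×38.2/100,000 + 23,000×112.1/100,000 + 16,000×285.1/100,000 + 8,800×505.5/100,000
= 3.23 + 9.51 + 25.78 + 45.62 + 44.48 = 128.62.

129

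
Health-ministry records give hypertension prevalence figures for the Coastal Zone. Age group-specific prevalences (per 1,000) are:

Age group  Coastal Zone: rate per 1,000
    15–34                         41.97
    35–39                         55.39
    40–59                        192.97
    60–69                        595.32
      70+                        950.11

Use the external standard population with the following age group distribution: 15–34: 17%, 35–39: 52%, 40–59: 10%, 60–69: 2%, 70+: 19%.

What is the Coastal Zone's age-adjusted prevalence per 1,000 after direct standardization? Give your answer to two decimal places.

247.66

Standard weights: 0.17, 0.52, 0.10, 0.02, 0.19.
Standardized rate: 0.1700×41.97 + 0.5200×55.39 + 0.1000×192.97 + 0.0200×595.32 + 0.1900×950.11 = 247.6620 per 1,000.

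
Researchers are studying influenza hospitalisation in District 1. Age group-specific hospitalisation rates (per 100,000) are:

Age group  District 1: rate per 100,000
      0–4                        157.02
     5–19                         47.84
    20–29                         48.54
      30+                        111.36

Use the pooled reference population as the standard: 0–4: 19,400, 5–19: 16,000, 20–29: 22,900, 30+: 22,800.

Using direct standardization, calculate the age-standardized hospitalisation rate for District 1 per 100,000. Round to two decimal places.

Standard total = 81,100; weights = 0.2392, 0.1973, 0.2824, 0.2811.
Standardized rate: 0.2392×157.02 + 0.1973×47.84 + 0.2824×48.54 + 0.2811×111.36 = 92.0124 per 100,000.

92.01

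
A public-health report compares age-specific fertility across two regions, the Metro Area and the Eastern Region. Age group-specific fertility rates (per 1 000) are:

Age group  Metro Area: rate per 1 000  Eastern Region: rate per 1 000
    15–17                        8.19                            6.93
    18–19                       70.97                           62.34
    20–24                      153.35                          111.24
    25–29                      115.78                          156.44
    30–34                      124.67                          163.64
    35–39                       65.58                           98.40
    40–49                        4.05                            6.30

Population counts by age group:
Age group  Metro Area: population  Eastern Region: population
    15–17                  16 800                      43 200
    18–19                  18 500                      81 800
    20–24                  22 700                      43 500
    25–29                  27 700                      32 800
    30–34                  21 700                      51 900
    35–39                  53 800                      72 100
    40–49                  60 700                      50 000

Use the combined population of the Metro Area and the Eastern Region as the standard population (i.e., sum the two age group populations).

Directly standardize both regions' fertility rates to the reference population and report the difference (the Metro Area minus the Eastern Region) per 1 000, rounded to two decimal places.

-10.01

Combined standard total = 597 200; weights = 0.1005, 0.1680, 0.1109, 0.1013, 0.1232, 0.2108, 0.1854.
The Metro Area: 0.1005×8.19 + 0.1680×70.97 + 0.1109×153.35 + 0.1013×115.78 + 0.1232×124.67 + 0.2108×65.58 + 0.1854×4.05 = 71.4111 per 1 000.
The Eastern Region: 0.1005×6.93 + 0.1680×62.34 + 0.1109×111.24 + 0.1013×156.44 + 0.1232×163.64 + 0.2108×98.40 + 0.1854×6.30 = 81.4251 per 1 000.
Difference = 71.4111 − 81.4251 = -10.0140.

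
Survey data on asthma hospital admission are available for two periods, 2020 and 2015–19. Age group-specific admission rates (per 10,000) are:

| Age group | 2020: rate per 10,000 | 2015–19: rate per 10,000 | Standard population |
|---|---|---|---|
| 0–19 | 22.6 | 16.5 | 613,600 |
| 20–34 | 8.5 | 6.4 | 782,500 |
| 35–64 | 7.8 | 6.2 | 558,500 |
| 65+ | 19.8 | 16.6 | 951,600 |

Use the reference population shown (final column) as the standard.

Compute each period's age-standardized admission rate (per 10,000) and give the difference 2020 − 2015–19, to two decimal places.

3.21

Standard total = 2,906,200; weights = 0.2111, 0.2693, 0.1922, 0.3274.
2020: 0.2111×22.6 + 0.2693×8.5 + 0.1922×7.8 + 0.3274×19.8 = 15.0425 per 10,000.
2015–19: 0.2111×16.5 + 0.2693×6.4 + 0.1922×6.2 + 0.3274×16.6 = 11.8339 per 10,000.
Difference = 15.0425 − 11.8339 = 3.2086.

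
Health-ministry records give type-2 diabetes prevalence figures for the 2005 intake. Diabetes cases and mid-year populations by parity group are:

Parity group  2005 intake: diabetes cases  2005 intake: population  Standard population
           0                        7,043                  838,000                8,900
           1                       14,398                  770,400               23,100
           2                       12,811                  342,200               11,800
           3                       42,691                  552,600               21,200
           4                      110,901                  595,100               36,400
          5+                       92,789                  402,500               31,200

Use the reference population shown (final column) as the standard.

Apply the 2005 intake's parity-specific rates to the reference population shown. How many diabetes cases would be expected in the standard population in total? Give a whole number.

16562

Parity-specific rates per 1,000 for the 2005 intake: 8.405, 18.689, 37.437, 77.255, 186.357, 230.532.
Expected diabetes cases = Σ (standard pop × parity-specific rate ÷ 1,000)
= 8,900×8.405/1,000 + 23,100×18.689/1,000 + 11,800×37.437/1,000 + 21,200×77.255/1,000 + 36,400×186.357/1,000 + 31,200×230.532/1,000
= 74.80 + 431.72 + 441.76 + 1637.80 + 6783.39 + 7192.59 = 16562.06.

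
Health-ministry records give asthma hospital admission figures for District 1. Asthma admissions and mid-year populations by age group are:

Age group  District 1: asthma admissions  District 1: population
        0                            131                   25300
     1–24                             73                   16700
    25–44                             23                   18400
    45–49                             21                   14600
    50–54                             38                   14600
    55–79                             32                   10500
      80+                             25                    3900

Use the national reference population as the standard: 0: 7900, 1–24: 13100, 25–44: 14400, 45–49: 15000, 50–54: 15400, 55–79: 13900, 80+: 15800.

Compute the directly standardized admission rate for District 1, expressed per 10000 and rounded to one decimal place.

Age-specific rates per 10000 for District 1: 51.78, 43.71, 12.50, 14.38, 26.03, 30.48, 64.10.
Standard total = 95500; weights = 0.0827, 0.1372, 0.1508, 0.1571, 0.1613, 0.1455, 0.1654.
Standardized rate: 0.0827×51.78 + 0.1372×43.71 + 0.1508×12.50 + 0.1571×14.38 + 0.1613×26.03 + 0.1455×30.48 + 0.1654×64.10 = 33.6618 per 10000.

33.7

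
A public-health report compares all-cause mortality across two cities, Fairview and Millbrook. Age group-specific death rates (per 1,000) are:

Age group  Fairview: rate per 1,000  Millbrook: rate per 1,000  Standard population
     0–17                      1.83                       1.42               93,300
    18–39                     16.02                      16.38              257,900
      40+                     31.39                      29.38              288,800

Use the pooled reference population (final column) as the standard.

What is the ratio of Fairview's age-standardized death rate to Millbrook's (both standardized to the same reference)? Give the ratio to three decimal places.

1.041

Standard total = 640,000; weights = 0.1458, 0.4030, 0.4512.
Fairview: 0.1458×1.83 + 0.4030×16.02 + 0.4512×31.39 = 20.8871 per 1,000.
Millbrook: 0.1458×1.42 + 0.4030×16.38 + 0.4512×29.38 = 20.0654 per 1,000.
Ratio = 20.8871 ÷ 20.0654 = 1.04095.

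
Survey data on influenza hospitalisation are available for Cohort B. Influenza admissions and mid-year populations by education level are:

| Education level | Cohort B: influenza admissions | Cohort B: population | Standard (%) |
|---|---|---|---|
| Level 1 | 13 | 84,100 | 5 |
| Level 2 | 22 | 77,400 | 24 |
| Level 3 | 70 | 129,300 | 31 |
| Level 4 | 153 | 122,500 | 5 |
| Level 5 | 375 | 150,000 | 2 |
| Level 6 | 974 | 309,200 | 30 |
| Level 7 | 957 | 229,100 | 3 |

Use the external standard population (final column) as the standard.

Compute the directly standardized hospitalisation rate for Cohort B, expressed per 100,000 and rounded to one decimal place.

142.7

Education-specific rates per 100,000 for Cohort B: 15.46, 28.42, 54.14, 124.90, 250.00, 315.01, 417.72.
Standard weights: 0.05, 0.24, 0.31, 0.05, 0.02, 0.30, 0.03.
Standardized rate: 0.0500×15.46 + 0.2400×28.42 + 0.3100×54.14 + 0.0500×124.90 + 0.0200×250.00 + 0.3000×315.01 + 0.0300×417.72 = 142.6558 per 100,000.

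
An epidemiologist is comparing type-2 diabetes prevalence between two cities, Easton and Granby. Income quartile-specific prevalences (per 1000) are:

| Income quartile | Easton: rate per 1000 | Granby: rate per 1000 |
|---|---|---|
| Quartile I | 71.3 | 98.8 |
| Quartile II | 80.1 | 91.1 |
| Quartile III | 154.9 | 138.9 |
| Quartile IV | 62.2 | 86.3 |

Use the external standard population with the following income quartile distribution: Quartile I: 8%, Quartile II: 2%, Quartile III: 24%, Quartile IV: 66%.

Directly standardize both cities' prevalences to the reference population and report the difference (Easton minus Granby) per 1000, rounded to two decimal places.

Standard weights: 0.08, 0.02, 0.24, 0.66.
Easton: 0.0800×71.3 + 0.0200×80.1 + 0.2400×154.9 + 0.6600×62.2 = 85.5340 per 1000.
Granby: 0.0800×98.8 + 0.0200×91.1 + 0.2400×138.9 + 0.6600×86.3 = 100.0200 per 1000.
Difference = 85.5340 − 100.0200 = -14.4860.

-14.49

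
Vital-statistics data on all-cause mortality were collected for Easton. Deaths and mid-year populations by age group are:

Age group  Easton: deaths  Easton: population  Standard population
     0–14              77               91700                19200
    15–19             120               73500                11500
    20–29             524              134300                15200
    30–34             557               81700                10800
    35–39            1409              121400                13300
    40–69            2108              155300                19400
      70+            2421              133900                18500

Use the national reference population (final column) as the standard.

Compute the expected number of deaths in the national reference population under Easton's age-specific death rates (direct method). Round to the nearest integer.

920

Age-specific rates per 100000 for Easton: 83.97, 163.27, 390.17, 681.76, 1160.63, 1357.37, 1808.07.
Expected deaths = Σ (standard pop × age-specific rate ÷ 100000)
= 19200×83.97/100000 + 11500×163.27/100000 + 15200×390.17/100000 + 10800×681.76/100000 + 13300×1160.63/100000 + 19400×1357.37/100000 + 18500×1808.07/100000
= 16.12 + 18.78 + 59.31 + 73.63 + 154.36 + 263.33 + 334.49 = 920.02.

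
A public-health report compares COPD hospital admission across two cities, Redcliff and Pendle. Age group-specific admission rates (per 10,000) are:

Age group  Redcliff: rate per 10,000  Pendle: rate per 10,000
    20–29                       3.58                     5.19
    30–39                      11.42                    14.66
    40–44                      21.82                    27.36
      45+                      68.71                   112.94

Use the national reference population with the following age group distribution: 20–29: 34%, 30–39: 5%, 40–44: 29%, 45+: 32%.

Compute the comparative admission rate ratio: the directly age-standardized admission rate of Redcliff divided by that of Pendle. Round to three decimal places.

0.646

Standard weights: 0.34, 0.05, 0.29, 0.32.
Redcliff: 0.3400×3.58 + 0.0500×11.42 + 0.2900×21.82 + 0.3200×68.71 = 30.1032 per 10,000.
Pendle: 0.3400×5.19 + 0.0500×14.66 + 0.2900×27.36 + 0.3200×112.94 = 46.5728 per 10,000.
Ratio = 30.1032 ÷ 46.5728 = 0.64637.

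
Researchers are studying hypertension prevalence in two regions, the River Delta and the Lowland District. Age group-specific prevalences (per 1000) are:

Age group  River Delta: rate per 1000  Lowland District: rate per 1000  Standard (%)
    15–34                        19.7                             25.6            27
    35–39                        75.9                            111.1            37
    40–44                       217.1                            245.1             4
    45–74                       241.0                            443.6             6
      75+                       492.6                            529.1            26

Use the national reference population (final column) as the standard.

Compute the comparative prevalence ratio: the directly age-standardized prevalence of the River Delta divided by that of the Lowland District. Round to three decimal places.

Standard weights: 0.27, 0.37, 0.04, 0.06, 0.26.
The River Delta: 0.2700×19.7 + 0.3700×75.9 + 0.0400×217.1 + 0.0600×241.0 + 0.2600×492.6 = 184.6220 per 1000.
The Lowland District: 0.2700×25.6 + 0.3700×111.1 + 0.0400×245.1 + 0.0600×443.6 + 0.2600×529.1 = 222.0050 per 1000.
Ratio = 184.6220 ÷ 222.0050 = 0.83161.

0.832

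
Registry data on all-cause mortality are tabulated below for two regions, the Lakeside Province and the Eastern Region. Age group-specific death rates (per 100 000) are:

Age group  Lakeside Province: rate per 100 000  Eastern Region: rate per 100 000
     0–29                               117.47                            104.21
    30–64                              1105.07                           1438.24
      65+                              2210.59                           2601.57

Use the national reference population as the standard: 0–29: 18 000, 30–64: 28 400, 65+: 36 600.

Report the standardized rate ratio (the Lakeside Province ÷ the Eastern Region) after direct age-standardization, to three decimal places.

Standard total = 83 000; weights = 0.2169, 0.3422, 0.4410.
The Lakeside Province: 0.2169×117.47 + 0.3422×1105.07 + 0.4410×2210.59 = 1378.3860 per 100 000.
The Eastern Region: 0.2169×104.21 + 0.3422×1438.24 + 0.4410×2601.57 = 1661.9188 per 100 000.
Ratio = 1378.3860 ÷ 1661.9188 = 0.82939.

0.829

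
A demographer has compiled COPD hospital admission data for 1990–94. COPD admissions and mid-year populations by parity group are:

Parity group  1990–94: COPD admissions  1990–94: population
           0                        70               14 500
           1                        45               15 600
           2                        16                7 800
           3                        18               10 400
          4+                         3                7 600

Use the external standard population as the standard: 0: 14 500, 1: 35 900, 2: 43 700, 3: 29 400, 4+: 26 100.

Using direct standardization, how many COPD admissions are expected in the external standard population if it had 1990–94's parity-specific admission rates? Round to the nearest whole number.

Parity-specific rates per 10 000 for 1990–94: 48.28, 28.85, 20.51, 17.31, 3.95.
Expected COPD admissions = Σ (standard pop × parity-specific rate ÷ 10 000)
= 14 500×48.28/10 000 + 35 900×28.85/10 000 + 43 700×20.51/10 000 + 29 400×17.31/10 000 + 26 100×3.95/10 000
= 70.00 + 103.56 + 89.64 + 50.88 + 10.30 = 324.39.

324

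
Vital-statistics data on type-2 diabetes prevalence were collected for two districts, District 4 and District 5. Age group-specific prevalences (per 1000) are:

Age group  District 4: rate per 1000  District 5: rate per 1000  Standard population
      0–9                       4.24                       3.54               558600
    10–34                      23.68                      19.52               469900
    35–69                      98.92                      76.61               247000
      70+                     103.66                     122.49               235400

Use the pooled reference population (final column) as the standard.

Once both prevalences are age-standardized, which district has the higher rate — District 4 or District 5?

Standard total = 1510900; weights = 0.3697, 0.3110, 0.1635, 0.1558.
District 4: 0.3697×4.24 + 0.3110×23.68 + 0.1635×98.92 + 0.1558×103.66 = 41.2539 per 1000.
District 5: 0.3697×3.54 + 0.3110×19.52 + 0.1635×76.61 + 0.1558×122.49 = 38.9878 per 1000.

District 4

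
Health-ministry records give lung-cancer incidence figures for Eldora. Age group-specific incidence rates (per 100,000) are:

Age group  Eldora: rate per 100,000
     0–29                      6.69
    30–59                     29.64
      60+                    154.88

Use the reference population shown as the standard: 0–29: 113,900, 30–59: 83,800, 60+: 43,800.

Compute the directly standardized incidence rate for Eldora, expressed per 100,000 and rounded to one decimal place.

41.5

Standard total = 241,500; weights = 0.4716, 0.3470, 0.1814.
Standardized rate: 0.4716×6.69 + 0.3470×29.64 + 0.1814×154.88 = 41.5303 per 100,000.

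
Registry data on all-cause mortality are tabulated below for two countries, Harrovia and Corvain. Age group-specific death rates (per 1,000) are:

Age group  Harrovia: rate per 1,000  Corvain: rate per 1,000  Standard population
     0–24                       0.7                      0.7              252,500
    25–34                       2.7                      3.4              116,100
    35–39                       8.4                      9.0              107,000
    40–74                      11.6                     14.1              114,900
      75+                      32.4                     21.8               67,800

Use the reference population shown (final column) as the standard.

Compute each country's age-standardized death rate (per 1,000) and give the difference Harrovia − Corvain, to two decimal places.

0.43

Standard total = 658,300; weights = 0.3836, 0.1764, 0.1625, 0.1745, 0.1030.
Harrovia: 0.3836×0.7 + 0.1764×2.7 + 0.1625×8.4 + 0.1745×11.6 + 0.1030×32.4 = 7.4716 per 1,000.
Corvain: 0.3836×0.7 + 0.1764×3.4 + 0.1625×9.0 + 0.1745×14.1 + 0.1030×21.8 = 7.0372 per 1,000.
Difference = 7.4716 − 7.0372 = 0.4344.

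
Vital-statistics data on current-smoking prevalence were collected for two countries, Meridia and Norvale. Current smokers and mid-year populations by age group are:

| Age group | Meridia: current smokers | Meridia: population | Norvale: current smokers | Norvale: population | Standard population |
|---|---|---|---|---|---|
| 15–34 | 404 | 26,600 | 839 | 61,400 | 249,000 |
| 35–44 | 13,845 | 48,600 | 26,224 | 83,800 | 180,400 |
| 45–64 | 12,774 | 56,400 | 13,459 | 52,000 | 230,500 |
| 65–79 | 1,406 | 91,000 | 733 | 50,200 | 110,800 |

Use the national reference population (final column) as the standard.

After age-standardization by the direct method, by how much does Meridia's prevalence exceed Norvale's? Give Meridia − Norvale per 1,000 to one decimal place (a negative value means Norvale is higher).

-15.6

Age-specific rates per 1,000 for Meridia: 15.188, 284.877, 226.489, 15.451.
For Norvale: 13.664, 312.936, 258.827, 14.602.
Standard total = 770,700; weights = 0.3231, 0.2341, 0.2991, 0.1438.
Meridia: 0.3231×15.188 + 0.2341×284.877 + 0.2991×226.489 + 0.1438×15.451 = 141.5483 per 1,000.
Norvale: 0.3231×13.664 + 0.2341×312.936 + 0.2991×258.827 + 0.1438×14.602 = 157.1733 per 1,000.
Difference = 141.5483 − 157.1733 = -15.6251.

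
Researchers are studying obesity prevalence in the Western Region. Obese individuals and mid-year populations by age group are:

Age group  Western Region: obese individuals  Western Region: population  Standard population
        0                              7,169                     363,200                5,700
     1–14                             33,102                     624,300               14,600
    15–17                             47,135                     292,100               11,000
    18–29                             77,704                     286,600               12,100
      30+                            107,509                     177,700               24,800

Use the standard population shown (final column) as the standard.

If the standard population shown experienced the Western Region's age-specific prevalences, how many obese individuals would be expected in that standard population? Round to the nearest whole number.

Age-specific rates per 1,000 for the Western Region: 19.738, 53.023, 161.366, 271.124, 605.003.
Expected obese individuals = Σ (standard pop × age-specific rate ÷ 1,000)
= 5,700×19.738/1,000 + 14,600×53.023/1,000 + 11,000×161.366/1,000 + 12,100×271.124/1,000 + 24,800×605.003/1,000
= 112.51 + 774.13 + 1775.03 + 3280.59 + 15004.07 = 20946.33.

20946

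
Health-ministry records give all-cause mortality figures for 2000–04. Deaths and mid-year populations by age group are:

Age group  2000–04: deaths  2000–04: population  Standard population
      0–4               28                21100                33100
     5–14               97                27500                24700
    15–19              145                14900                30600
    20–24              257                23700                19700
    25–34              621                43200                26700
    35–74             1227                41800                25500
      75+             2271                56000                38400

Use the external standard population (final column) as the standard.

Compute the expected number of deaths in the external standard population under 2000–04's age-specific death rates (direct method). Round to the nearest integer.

3332

Age-specific rates per 1000 for 2000–04: 1.327, 3.527, 9.732, 10.844, 14.375, 29.354, 40.554.
Expected deaths = Σ (standard pop × age-specific rate ÷ 1000)
= 33100×1.327/1000 + 24700×3.527/1000 + 30600×9.732/1000 + 19700×10.844/1000 + 26700×14.375/1000 + 25500×29.354/1000 + 38400×40.554/1000
= 43.92 + 87.12 + 297.79 + 213.62 + 383.81 + 748.53 + 1557.26 = 3332.06.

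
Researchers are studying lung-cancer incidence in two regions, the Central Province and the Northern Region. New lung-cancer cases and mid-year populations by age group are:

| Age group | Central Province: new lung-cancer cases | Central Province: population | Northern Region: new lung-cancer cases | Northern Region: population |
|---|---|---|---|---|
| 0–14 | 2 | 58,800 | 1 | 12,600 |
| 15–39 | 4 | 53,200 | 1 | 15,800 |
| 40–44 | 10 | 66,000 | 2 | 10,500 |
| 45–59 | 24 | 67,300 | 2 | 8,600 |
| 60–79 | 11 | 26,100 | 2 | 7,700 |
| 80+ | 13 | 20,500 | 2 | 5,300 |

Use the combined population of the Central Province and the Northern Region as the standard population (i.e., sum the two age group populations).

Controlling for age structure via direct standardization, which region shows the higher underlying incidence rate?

Central Province

Age-specific rates per 100,000 for the Central Province: 3.40, 7.52, 15.15, 35.66, 42.15, 63.41.
For the Northern Region: 7.94, 6.33, 19.05, 23.26, 25.97, 37.74.
Combined standard total = 352,400; weights = 0.2026, 0.1958, 0.2171, 0.2154, 0.0959, 0.0732.
The Central Province: 0.2026×3.40 + 0.1958×7.52 + 0.2171×15.15 + 0.2154×35.66 + 0.0959×42.15 + 0.0732×63.41 = 21.8163 per 100,000.
The Northern Region: 0.2026×7.94 + 0.1958×6.33 + 0.2171×19.05 + 0.2154×23.26 + 0.0959×25.97 + 0.0732×37.74 = 17.2450 per 100,000.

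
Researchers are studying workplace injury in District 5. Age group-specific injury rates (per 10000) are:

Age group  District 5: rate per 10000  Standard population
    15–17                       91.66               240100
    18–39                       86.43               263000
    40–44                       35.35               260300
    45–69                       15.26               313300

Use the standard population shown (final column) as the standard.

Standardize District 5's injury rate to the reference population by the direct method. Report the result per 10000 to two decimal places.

Standard total = 1076700; weights = 0.2230, 0.2443, 0.2418, 0.2910.
Standardized rate: 0.2230×91.66 + 0.2443×86.43 + 0.2418×35.35 + 0.2910×15.26 = 54.5381 per 10000.

54.54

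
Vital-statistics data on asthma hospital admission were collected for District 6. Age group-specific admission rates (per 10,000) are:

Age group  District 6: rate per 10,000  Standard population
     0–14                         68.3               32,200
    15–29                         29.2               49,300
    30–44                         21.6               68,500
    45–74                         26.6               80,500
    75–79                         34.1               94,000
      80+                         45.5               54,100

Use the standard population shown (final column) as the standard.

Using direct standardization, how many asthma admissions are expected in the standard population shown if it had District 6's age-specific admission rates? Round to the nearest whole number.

Expected asthma admissions = Σ (standard pop × age-specific rate ÷ 10,000)
= 32,200×68.3/10,000 + 49,300×29.2/10,000 + 68,500×21.6/10,000 + 80,500×26.6/10,000 + 94,000×34.1/10,000 + 54,100×45.5/10,000
= 219.93 + 143.96 + 147.96 + 214.13 + 320.54 + 246.16 = 1292.67.

1293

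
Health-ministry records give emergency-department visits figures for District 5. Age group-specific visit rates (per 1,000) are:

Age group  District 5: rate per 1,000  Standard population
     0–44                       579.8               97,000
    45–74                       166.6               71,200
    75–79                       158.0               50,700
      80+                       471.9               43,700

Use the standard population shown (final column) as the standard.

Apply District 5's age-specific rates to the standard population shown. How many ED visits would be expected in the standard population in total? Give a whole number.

Expected ED visits = Σ (standard pop × age-specific rate ÷ 1,000)
= 97,000×579.8/1,000 + 71,200×166.6/1,000 + 50,700×158.0/1,000 + 43,700×471.9/1,000
= 56240.60 + 11861.92 + 8010.60 + 20622.03 = 96735.15.

96735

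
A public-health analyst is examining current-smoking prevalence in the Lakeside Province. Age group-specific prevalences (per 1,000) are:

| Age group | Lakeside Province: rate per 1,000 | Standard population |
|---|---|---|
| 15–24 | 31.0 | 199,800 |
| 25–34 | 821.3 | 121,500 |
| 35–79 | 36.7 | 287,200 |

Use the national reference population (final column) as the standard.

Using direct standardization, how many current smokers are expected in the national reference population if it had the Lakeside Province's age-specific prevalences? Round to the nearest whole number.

Expected current smokers = Σ (standard pop × age-specific rate ÷ 1,000)
= 199,800×31.0/1,000 + 121,500×821.3/1,000 + 287,200×36.7/1,000
= 6193.80 + 99787.95 + 10540.24 = 116521.99.

116522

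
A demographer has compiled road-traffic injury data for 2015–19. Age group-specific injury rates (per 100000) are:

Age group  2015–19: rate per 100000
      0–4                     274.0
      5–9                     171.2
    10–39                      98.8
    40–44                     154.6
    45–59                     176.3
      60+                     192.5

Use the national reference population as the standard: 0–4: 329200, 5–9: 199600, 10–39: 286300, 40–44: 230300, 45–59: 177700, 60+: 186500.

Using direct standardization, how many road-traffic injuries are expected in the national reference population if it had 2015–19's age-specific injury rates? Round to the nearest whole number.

2555

Expected road-traffic injuries = Σ (standard pop × age-specific rate ÷ 100000)
= 329200×274.0/100000 + 199600×171.2/100000 + 286300×98.8/100000 + 230300×154.6/100000 + 177700×176.3/100000 + 186500×192.5/100000
= 902.01 + 341.72 + 282.86 + 356.04 + 313.29 + 359.01 = 2554.93.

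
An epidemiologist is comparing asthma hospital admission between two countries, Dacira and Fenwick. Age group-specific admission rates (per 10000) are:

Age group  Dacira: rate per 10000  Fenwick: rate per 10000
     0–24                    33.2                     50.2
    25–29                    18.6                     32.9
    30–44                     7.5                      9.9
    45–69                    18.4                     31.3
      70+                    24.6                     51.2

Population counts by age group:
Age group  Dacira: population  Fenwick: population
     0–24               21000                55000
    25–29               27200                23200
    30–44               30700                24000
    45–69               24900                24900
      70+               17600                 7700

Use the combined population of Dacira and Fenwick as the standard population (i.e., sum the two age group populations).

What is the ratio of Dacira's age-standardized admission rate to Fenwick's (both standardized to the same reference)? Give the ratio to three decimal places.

0.610

Combined standard total = 256200; weights = 0.2966, 0.1967, 0.2135, 0.1944, 0.0988.
Dacira: 0.2966×33.2 + 0.1967×18.6 + 0.2135×7.5 + 0.1944×18.4 + 0.0988×24.6 = 21.1147 per 10000.
Fenwick: 0.2966×50.2 + 0.1967×32.9 + 0.2135×9.9 + 0.1944×31.3 + 0.0988×51.2 = 34.6174 per 10000.
Ratio = 21.1147 ÷ 34.6174 = 0.60994.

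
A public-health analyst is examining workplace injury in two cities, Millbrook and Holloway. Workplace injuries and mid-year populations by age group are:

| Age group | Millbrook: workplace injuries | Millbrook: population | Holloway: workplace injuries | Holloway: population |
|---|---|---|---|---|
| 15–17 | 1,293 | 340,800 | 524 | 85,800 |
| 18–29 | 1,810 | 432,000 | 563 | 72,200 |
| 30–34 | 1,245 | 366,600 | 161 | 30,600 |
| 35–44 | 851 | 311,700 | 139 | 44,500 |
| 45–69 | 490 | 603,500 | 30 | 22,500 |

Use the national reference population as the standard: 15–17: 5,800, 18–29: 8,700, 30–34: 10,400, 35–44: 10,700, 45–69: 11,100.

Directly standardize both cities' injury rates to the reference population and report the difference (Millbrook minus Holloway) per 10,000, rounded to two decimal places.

Age-specific rates per 10,000 for Millbrook: 37.94, 41.90, 33.96, 27.30, 8.12.
For Holloway: 61.07, 77.98, 52.61, 31.24, 13.33.
Standard total = 46,700; weights = 0.1242, 0.1863, 0.2227, 0.2291, 0.2377.
Millbrook: 0.1242×37.94 + 0.1863×41.90 + 0.2227×33.96 + 0.2291×27.30 + 0.2377×8.12 = 28.2658 per 10,000.
Holloway: 0.1242×61.07 + 0.1863×77.98 + 0.2227×52.61 + 0.2291×31.24 + 0.2377×13.33 = 44.1550 per 10,000.
Difference = 28.2658 − 44.1550 = -15.8892.

-15.89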